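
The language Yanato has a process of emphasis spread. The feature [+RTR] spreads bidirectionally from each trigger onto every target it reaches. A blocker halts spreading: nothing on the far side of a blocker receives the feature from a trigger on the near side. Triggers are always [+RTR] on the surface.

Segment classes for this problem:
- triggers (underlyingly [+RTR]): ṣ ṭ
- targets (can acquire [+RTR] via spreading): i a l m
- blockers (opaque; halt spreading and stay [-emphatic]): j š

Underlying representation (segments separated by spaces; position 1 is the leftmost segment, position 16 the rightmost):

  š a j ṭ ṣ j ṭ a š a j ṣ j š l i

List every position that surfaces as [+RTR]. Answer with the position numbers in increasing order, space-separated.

4 5 7 8 12

From /ṭ/ at 4 rightward: 5 /ṣ/ is itself a trigger — this domain ends here.
From /ṭ/ at 4 leftward: 3 /j/ blocks.
From /ṣ/ at 5 rightward: 6 /j/ blocks.
From /ṣ/ at 5 leftward: 4 /ṭ/ is itself a trigger — this domain ends here.
From /ṭ/ at 7 rightward: 8 /a/ → [+RTR]; 9 /š/ blocks.
From /ṭ/ at 7 leftward: 6 /j/ blocks.
From /ṣ/ at 12 rightward: 13 /j/ blocks.
From /ṣ/ at 12 leftward: 11 /j/ blocks.
Targets with no active source: positions 2 10 15 16 stay [-emphatic].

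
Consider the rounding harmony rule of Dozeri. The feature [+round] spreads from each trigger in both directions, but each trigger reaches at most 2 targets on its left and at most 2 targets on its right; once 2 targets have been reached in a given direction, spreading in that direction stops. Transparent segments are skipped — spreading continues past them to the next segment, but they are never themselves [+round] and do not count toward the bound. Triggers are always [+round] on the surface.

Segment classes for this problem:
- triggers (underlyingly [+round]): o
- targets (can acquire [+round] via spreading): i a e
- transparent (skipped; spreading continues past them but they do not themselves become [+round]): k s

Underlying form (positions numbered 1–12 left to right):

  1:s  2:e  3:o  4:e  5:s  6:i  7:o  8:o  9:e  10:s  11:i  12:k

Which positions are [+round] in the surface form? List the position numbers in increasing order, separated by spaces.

2 3 4 6 7 8 9 11

From /o/ at 3 rightward: 4 /e/ → [+round]; 5 /s/ transparent; 6 /i/ → [+round]; bound reached.
From /o/ at 3 leftward: 2 /e/ → [+round]; 1 /s/ transparent; word edge.
From /o/ at 7 rightward: 8 /o/ is itself a trigger — this domain ends here.
From /o/ at 7 leftward: 6 /i/ → [+round]; 5 /s/ transparent; 4 /e/ → [+round]; bound reached.
From /o/ at 8 rightward: 9 /e/ → [+round]; 10 /s/ transparent; 11 /i/ → [+round]; bound reached.
From /o/ at 8 leftward: 7 /o/ is itself a trigger — this domain ends here.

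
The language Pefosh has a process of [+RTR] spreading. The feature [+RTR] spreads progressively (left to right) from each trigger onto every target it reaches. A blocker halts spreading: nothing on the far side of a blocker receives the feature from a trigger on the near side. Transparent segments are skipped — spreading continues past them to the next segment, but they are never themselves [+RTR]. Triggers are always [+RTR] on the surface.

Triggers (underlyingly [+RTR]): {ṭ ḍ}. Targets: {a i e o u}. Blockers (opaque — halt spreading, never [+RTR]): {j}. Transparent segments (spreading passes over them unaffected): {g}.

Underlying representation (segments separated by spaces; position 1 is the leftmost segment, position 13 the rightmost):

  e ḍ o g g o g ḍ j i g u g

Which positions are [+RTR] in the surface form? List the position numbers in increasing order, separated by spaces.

2 3 6 8

From /ḍ/ at 2 rightward: 3 /o/ → [+RTR]; 4 /g/ transparent; 5 /g/ transparent; 6 /o/ → [+RTR]; 7 /g/ transparent; 8 /ḍ/ is itself a trigger — this domain ends here.
From /ḍ/ at 8 rightward: 9 /j/ blocks.
Targets with no active source: positions 1 10 12 stay [-emphatic].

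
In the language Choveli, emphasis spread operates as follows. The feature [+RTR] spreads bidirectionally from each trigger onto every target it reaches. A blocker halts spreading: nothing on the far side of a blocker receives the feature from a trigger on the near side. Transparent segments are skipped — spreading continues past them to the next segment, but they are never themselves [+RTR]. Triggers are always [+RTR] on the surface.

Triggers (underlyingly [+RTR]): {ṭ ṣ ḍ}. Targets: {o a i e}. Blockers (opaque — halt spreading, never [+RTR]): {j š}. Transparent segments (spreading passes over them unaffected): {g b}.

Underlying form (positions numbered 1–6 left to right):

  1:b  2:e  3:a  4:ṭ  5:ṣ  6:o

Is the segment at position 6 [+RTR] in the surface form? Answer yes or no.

From /ṭ/ at 4 rightward: 5 /ṣ/ is itself a trigger — this domain ends here.
From /ṭ/ at 4 leftward: 3 /a/ → [+RTR]; 2 /e/ → [+RTR]; 1 /b/ transparent; word edge.
From /ṣ/ at 5 rightward: 6 /o/ → [+RTR]; word edge.
From /ṣ/ at 5 leftward: 4 /ṭ/ is itself a trigger — this domain ends here.
[+RTR] positions on the surface: 2 3 4 5 6.

yes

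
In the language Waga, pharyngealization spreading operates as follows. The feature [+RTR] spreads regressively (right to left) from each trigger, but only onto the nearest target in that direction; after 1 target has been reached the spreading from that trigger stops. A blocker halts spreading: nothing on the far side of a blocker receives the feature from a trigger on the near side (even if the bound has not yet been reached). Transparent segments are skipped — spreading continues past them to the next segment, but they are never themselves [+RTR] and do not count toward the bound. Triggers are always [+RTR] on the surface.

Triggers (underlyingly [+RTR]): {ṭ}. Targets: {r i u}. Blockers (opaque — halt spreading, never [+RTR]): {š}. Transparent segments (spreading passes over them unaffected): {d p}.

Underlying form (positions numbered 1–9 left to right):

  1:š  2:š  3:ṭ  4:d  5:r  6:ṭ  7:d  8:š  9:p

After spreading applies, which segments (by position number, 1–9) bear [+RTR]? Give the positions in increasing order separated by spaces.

3 5 6

From /ṭ/ at 3 leftward: 2 /š/ blocks.
From /ṭ/ at 6 leftward: 5 /r/ → [+RTR]; bound reached.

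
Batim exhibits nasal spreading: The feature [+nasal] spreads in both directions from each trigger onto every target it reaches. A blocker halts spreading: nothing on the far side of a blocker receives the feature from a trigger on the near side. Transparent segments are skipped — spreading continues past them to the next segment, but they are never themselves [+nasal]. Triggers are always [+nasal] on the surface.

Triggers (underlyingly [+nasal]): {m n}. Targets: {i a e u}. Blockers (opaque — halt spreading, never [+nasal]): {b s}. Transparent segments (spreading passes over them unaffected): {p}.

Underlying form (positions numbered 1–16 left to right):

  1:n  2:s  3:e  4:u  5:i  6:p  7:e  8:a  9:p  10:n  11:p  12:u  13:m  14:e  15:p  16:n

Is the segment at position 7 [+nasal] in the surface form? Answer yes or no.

yes

From /n/ at 1 rightward: 2 /s/ blocks.
From /n/ at 1 leftward: word edge.
From /n/ at 10 rightward: 11 /p/ transparent; 12 /u/ → [+nasal]; 13 /m/ is itself a trigger — this domain ends here.
From /n/ at 10 leftward: 9 /p/ transparent; 8 /a/ → [+nasal]; 7 /e/ → [+nasal]; 6 /p/ transparent; 5 /i/ → [+nasal]; 4 /u/ → [+nasal]; 3 /e/ → [+nasal]; 2 /s/ blocks.
From /m/ at 13 rightward: 14 /e/ → [+nasal]; 15 /p/ transparent; 16 /n/ is itself a trigger — this domain ends here.
From /m/ at 13 leftward: 12 /u/ → [+nasal]; 11 /p/ transparent; 10 /n/ is itself a trigger — this domain ends here.
From /n/ at 16 rightward: word edge.
From /n/ at 16 leftward: 15 /p/ transparent; 14 /e/ → [+nasal]; 13 /m/ is itself a trigger — this domain ends here.
[+nasal] positions on the surface: 1 3 4 5 7 8 10 12 13 14 16.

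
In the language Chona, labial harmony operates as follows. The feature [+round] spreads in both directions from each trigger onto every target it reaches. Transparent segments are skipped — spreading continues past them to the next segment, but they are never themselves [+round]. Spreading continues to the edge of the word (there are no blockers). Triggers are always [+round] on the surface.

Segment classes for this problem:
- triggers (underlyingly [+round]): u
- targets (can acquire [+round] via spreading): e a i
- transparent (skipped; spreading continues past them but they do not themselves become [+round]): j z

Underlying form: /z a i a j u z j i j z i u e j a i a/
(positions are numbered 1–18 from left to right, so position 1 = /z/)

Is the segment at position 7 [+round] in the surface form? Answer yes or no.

From /u/ at 6 rightward: 7 /z/ transparent; 8 /j/ transparent; 9 /i/ → [+round]; 10 /j/ transparent; 11 /z/ transparent; 12 /i/ → [+round]; 13 /u/ is itself a trigger — this domain ends here.
From /u/ at 6 leftward: 5 /j/ transparent; 4 /a/ → [+round]; 3 /i/ → [+round]; 2 /a/ → [+round]; 1 /z/ transparent; word edge.
From /u/ at 13 rightward: 14 /e/ → [+round]; 15 /j/ transparent; 16 /a/ → [+round]; 17 /i/ → [+round]; 18 /a/ → [+round]; word edge.
From /u/ at 13 leftward: 12 /i/ → [+round]; 11 /z/ transparent; 10 /j/ transparent; 9 /i/ → [+round]; 8 /j/ transparent; 7 /z/ transparent; 6 /u/ is itself a trigger — this domain ends here.
[+round] positions on the surface: 2 3 4 6 9 12 13 14 16 17 18.

no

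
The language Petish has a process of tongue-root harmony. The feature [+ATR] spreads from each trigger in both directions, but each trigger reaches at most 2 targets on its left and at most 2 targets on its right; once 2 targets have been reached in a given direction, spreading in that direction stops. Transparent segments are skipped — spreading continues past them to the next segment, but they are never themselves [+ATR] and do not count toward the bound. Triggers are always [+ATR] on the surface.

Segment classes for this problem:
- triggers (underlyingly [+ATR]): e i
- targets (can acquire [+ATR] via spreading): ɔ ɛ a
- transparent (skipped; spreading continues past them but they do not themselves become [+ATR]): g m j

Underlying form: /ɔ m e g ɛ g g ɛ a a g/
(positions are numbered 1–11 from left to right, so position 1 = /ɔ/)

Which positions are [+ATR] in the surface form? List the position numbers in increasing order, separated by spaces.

From /e/ at 3 rightward: 4 /g/ transparent; 5 /ɛ/ → [+ATR]; 6 /g/ transparent; 7 /g/ transparent; 8 /ɛ/ → [+ATR]; bound reached.
From /e/ at 3 leftward: 2 /m/ transparent; 1 /ɔ/ → [+ATR]; word edge.
Targets with no active source: positions 9 10 stay [-ATR].

1 3 5 8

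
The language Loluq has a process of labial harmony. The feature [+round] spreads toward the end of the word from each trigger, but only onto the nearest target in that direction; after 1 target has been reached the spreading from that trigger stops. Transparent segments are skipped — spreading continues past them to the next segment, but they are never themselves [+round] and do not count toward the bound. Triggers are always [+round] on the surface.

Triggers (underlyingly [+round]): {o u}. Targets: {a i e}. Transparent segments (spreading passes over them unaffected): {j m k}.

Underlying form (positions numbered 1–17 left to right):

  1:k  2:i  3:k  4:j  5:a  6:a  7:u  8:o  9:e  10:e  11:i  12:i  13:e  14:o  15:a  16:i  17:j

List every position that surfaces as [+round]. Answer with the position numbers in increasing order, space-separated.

From /u/ at 7 rightward: 8 /o/ is itself a trigger — this domain ends here.
From /o/ at 8 rightward: 9 /e/ → [+round]; bound reached.
From /o/ at 14 rightward: 15 /a/ → [+round]; bound reached.
Targets with no active source: positions 2 5 6 10 11 12 13 16 stay [-round].

7 8 9 14 15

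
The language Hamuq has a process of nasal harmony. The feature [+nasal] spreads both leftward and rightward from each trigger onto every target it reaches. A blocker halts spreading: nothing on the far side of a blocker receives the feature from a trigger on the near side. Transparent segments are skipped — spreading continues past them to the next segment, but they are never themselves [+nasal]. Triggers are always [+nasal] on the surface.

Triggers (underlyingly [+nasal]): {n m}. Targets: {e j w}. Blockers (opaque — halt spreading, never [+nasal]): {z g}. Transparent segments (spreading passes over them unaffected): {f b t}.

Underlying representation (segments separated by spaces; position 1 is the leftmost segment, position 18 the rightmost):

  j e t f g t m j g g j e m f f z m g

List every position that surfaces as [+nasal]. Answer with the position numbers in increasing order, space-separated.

7 8 11 12 13 17

From /m/ at 7 rightward: 8 /j/ → [+nasal]; 9 /g/ blocks.
From /m/ at 7 leftward: 6 /t/ transparent; 5 /g/ blocks.
From /m/ at 13 rightward: 14 /f/ transparent; 15 /f/ transparent; 16 /z/ blocks.
From /m/ at 13 leftward: 12 /e/ → [+nasal]; 11 /j/ → [+nasal]; 10 /g/ blocks.
From /m/ at 17 rightward: 18 /g/ blocks.
From /m/ at 17 leftward: 16 /z/ blocks.
Targets with no active source: positions 1 2 stay [-nasal].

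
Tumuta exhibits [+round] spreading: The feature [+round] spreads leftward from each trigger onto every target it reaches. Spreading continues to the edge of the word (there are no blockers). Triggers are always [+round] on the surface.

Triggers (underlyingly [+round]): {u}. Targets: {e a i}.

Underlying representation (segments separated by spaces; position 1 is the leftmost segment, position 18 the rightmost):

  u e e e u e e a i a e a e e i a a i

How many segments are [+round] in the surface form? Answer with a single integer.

From /u/ at 1 leftward: word edge.
From /u/ at 5 leftward: 4 /e/ → [+round]; 3 /e/ → [+round]; 2 /e/ → [+round]; 1 /u/ is itself a trigger — this domain ends here.
Targets with no active source: positions 6 7 8 9 10 11 12 13 14 15 16 17 18 stay [-round].
[+round] positions on the surface: 1 2 3 4 5.

5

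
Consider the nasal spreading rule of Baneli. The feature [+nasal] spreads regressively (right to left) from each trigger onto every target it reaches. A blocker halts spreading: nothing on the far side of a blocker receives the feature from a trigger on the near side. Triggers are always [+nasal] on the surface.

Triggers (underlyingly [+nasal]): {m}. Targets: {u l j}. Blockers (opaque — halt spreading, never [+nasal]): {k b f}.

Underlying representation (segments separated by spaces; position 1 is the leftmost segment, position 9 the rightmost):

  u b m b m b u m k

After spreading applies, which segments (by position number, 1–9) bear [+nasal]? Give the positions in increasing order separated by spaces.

From /m/ at 3 leftward: 2 /b/ blocks.
From /m/ at 5 leftward: 4 /b/ blocks.
From /m/ at 8 leftward: 7 /u/ → [+nasal]; 6 /b/ blocks.
Target with no active source: position 1 stays [-nasal].

3 5 7 8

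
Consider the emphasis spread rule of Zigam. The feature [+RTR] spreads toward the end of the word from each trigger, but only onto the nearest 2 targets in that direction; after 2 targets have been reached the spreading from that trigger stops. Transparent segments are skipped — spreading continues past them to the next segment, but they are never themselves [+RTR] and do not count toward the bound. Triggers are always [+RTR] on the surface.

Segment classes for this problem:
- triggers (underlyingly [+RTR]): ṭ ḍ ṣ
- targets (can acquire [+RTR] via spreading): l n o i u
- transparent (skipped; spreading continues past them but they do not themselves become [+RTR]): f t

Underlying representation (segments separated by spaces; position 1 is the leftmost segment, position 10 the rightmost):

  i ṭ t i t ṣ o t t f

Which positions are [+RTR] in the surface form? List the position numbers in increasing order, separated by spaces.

From /ṭ/ at 2 rightward: 3 /t/ transparent; 4 /i/ → [+RTR]; 5 /t/ transparent; 6 /ṣ/ is itself a trigger — this domain ends here.
From /ṣ/ at 6 rightward: 7 /o/ → [+RTR]; 8 /t/ transparent; 9 /t/ transparent; 10 /f/ transparent; word edge.
Target with no active source: position 1 stays [-emphatic].

2 4 6 7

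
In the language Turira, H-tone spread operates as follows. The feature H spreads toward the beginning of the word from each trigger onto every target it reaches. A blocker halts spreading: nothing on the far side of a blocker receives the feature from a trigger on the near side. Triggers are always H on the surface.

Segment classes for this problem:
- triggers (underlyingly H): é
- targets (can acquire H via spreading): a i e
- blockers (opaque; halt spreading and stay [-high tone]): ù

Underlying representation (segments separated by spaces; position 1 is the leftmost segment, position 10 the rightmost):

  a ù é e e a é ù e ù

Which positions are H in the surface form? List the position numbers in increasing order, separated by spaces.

From /é/ at 3 leftward: 2 /ù/ blocks.
From /é/ at 7 leftward: 6 /a/ → H; 5 /e/ → H; 4 /e/ → H; 3 /é/ is itself a trigger — this domain ends here.
Targets with no active source: positions 1 9 stay [-high tone].

3 4 5 6 7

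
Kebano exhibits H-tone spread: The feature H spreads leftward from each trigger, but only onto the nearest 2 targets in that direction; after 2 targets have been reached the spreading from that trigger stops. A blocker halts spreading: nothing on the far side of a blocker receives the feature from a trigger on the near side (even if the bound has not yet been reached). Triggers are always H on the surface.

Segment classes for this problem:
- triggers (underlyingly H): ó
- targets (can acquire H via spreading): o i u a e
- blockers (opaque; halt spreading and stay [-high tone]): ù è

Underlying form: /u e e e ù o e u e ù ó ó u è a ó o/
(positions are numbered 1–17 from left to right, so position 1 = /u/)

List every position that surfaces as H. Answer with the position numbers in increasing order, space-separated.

11 12 15 16

From /ó/ at 11 leftward: 10 /ù/ blocks.
From /ó/ at 12 leftward: 11 /ó/ is itself a trigger — this domain ends here.
From /ó/ at 16 leftward: 15 /a/ → H; 14 /è/ blocks.
Targets with no active source: positions 1 2 3 4 6 7 8 9 13 17 stay [-high tone].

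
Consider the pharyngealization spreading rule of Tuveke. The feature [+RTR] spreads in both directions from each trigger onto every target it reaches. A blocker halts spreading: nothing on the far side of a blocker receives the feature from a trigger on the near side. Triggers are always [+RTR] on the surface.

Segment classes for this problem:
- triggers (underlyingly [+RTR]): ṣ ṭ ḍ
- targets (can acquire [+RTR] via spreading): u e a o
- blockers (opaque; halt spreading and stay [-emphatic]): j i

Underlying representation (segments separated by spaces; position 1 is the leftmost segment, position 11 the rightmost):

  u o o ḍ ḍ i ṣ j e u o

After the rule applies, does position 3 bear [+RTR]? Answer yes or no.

yes

From /ḍ/ at 4 rightward: 5 /ḍ/ is itself a trigger — this domain ends here.
From /ḍ/ at 4 leftward: 3 /o/ → [+RTR]; 2 /o/ → [+RTR]; 1 /u/ → [+RTR]; word edge.
From /ḍ/ at 5 rightward: 6 /i/ blocks.
From /ḍ/ at 5 leftward: 4 /ḍ/ is itself a trigger — this domain ends here.
From /ṣ/ at 7 rightward: 8 /j/ blocks.
From /ṣ/ at 7 leftward: 6 /i/ blocks.
Targets with no active source: positions 9 10 11 stay [-emphatic].
[+RTR] positions on the surface: 1 2 3 4 5 7.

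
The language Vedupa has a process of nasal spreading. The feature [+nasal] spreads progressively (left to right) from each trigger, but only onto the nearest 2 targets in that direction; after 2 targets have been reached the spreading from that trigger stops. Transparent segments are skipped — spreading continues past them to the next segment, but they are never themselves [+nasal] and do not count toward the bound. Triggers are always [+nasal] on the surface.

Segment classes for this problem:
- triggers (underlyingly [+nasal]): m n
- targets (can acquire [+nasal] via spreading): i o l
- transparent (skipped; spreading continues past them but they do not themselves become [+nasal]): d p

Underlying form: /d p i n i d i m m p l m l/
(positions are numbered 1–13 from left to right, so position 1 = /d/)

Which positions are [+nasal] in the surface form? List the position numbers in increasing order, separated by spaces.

From /n/ at 4 rightward: 5 /i/ → [+nasal]; 6 /d/ transparent; 7 /i/ → [+nasal]; bound reached.
From /m/ at 8 rightward: 9 /m/ is itself a trigger — this domain ends here.
From /m/ at 9 rightward: 10 /p/ transparent; 11 /l/ → [+nasal]; 12 /m/ is itself a trigger — this domain ends here.
From /m/ at 12 rightward: 13 /l/ → [+nasal]; word edge.
Target with no active source: position 3 stays [-nasal].

4 5 7 8 9 11 12 13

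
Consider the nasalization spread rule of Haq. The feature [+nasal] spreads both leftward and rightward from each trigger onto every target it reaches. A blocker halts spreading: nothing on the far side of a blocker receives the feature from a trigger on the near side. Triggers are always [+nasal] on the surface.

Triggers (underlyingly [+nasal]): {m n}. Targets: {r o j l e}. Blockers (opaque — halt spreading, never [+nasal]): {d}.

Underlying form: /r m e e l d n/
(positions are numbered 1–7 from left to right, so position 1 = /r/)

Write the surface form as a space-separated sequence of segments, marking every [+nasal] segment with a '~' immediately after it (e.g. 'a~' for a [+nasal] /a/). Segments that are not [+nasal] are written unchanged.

r~ m~ e~ e~ l~ d n~

From /m/ at 2 rightward: 3 /e/ → [+nasal]; 4 /e/ → [+nasal]; 5 /l/ → [+nasal]; 6 /d/ blocks.
From /m/ at 2 leftward: 1 /r/ → [+nasal]; word edge.
From /n/ at 7 rightward: word edge.
From /n/ at 7 leftward: 6 /d/ blocks.
[+nasal] positions on the surface: 1 2 3 4 5 7.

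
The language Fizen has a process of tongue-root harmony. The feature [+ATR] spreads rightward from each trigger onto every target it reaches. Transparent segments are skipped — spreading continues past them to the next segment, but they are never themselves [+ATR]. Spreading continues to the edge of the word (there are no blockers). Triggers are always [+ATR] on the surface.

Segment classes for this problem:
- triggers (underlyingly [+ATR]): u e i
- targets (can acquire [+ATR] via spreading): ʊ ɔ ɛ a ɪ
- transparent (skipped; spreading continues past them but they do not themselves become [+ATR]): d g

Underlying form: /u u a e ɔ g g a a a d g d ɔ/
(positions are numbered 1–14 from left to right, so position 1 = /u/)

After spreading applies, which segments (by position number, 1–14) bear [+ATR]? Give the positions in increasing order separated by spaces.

1 2 3 4 5 8 9 10 14

From /u/ at 1 rightward: 2 /u/ is itself a trigger — this domain ends here.
From /u/ at 2 rightward: 3 /a/ → [+ATR]; 4 /e/ is itself a trigger — this domain ends here.
From /e/ at 4 rightward: 5 /ɔ/ → [+ATR]; 6 /g/ transparent; 7 /g/ transparent; 8 /a/ → [+ATR]; 9 /a/ → [+ATR]; 10 /a/ → [+ATR]; 11 /d/ transparent; 12 /g/ transparent; 13 /d/ transparent; 14 /ɔ/ → [+ATR]; word edge.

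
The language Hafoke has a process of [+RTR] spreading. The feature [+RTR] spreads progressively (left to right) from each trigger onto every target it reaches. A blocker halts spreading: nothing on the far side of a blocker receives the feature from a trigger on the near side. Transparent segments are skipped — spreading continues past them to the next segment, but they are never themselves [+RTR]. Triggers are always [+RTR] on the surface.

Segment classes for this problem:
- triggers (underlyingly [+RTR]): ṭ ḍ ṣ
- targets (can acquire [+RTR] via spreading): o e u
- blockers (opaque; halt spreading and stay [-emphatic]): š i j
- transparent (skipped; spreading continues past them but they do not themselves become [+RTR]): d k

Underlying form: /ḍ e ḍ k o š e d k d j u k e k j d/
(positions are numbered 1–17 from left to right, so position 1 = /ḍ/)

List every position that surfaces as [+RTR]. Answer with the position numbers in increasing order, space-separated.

1 2 3 5

From /ḍ/ at 1 rightward: 2 /e/ → [+RTR]; 3 /ḍ/ is itself a trigger — this domain ends here.
From /ḍ/ at 3 rightward: 4 /k/ transparent; 5 /o/ → [+RTR]; 6 /š/ blocks.
Targets with no active source: positions 7 12 14 stay [-emphatic].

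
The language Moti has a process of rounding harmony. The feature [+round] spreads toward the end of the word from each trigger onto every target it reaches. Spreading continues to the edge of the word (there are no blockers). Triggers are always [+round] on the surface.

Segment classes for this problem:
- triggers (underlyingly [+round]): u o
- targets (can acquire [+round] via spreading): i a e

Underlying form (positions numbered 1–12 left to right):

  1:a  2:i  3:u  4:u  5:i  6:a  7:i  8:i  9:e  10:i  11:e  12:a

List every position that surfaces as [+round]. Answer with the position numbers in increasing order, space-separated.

From /u/ at 3 rightward: 4 /u/ is itself a trigger — this domain ends here.
From /u/ at 4 rightward: 5 /i/ → [+round]; 6 /a/ → [+round]; 7 /i/ → [+round]; 8 /i/ → [+round]; 9 /e/ → [+round]; 10 /i/ → [+round]; 11 /e/ → [+round]; 12 /a/ → [+round]; word edge.
Targets with no active source: positions 1 2 stay [-round].

3 4 5 6 7 8 9 10 11 12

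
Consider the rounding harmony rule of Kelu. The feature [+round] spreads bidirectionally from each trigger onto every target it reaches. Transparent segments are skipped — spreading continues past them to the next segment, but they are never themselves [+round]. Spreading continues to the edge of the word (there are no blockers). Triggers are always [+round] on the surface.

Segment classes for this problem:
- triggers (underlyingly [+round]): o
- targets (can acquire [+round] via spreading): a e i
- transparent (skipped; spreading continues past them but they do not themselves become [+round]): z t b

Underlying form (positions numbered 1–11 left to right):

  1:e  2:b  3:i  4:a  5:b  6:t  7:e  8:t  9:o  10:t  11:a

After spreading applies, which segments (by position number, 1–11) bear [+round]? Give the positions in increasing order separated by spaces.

From /o/ at 9 rightward: 10 /t/ transparent; 11 /a/ → [+round]; word edge.
From /o/ at 9 leftward: 8 /t/ transparent; 7 /e/ → [+round]; 6 /t/ transparent; 5 /b/ transparent; 4 /a/ → [+round]; 3 /i/ → [+round]; 2 /b/ transparent; 1 /e/ → [+round]; word edge.

1 3 4 7 9 11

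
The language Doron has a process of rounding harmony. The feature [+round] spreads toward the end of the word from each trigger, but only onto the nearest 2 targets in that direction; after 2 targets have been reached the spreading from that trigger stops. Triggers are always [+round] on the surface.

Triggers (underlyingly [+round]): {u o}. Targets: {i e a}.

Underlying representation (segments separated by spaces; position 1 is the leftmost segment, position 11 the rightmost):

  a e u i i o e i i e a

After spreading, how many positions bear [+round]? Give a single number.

6

From /u/ at 3 rightward: 4 /i/ → [+round]; 5 /i/ → [+round]; bound reached.
From /o/ at 6 rightward: 7 /e/ → [+round]; 8 /i/ → [+round]; bound reached.
Targets with no active source: positions 1 2 9 10 11 stay [-round].
[+round] positions on the surface: 3 4 5 6 7 8.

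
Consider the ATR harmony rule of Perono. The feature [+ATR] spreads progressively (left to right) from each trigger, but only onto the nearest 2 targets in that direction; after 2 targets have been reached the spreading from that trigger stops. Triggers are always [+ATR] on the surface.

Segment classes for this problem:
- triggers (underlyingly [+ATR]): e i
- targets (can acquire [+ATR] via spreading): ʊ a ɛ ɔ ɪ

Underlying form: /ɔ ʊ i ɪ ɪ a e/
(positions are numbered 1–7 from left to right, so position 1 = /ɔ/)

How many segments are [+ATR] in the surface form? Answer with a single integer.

From /i/ at 3 rightward: 4 /ɪ/ → [+ATR]; 5 /ɪ/ → [+ATR]; bound reached.
From /e/ at 7 rightward: word edge.
Targets with no active source: positions 1 2 6 stay [-ATR].
[+ATR] positions on the surface: 3 4 5 7.

4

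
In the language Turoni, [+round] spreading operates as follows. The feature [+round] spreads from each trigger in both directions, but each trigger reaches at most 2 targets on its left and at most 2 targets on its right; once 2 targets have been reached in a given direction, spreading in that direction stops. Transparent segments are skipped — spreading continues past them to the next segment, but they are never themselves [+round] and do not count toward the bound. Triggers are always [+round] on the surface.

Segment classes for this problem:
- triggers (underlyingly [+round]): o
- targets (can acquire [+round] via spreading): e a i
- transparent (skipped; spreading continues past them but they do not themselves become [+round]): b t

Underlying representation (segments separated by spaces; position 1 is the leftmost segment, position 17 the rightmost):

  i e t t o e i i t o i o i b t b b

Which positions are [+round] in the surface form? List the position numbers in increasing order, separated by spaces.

From /o/ at 5 rightward: 6 /e/ → [+round]; 7 /i/ → [+round]; bound reached.
From /o/ at 5 leftward: 4 /t/ transparent; 3 /t/ transparent; 2 /e/ → [+round]; 1 /i/ → [+round]; bound reached.
From /o/ at 10 rightward: 11 /i/ → [+round]; 12 /o/ is itself a trigger — this domain ends here.
From /o/ at 10 leftward: 9 /t/ transparent; 8 /i/ → [+round]; 7 /i/ → [+round]; bound reached.
From /o/ at 12 rightward: 13 /i/ → [+round]; 14 /b/ transparent; 15 /t/ transparent; 16 /b/ transparent; 17 /b/ transparent; word edge.
From /o/ at 12 leftward: 11 /i/ → [+round]; 10 /o/ is itself a trigger — this domain ends here.

1 2 5 6 7 8 10 11 12 13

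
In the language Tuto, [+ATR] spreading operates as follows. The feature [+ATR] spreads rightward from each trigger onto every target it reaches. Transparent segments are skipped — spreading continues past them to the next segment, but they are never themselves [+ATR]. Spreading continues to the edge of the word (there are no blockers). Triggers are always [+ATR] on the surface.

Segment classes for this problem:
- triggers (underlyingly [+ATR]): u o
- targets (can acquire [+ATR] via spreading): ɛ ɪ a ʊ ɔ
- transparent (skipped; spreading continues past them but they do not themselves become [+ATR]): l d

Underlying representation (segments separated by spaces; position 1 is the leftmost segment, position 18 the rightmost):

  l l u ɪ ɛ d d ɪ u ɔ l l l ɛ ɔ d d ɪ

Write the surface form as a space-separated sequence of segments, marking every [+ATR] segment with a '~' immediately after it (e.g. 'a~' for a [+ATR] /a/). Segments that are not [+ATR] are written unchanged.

l l u~ ɪ~ ɛ~ d d ɪ~ u~ ɔ~ l l l ɛ~ ɔ~ d d ɪ~

From /u/ at 3 rightward: 4 /ɪ/ → [+ATR]; 5 /ɛ/ → [+ATR]; 6 /d/ transparent; 7 /d/ transparent; 8 /ɪ/ → [+ATR]; 9 /u/ is itself a trigger — this domain ends here.
From /u/ at 9 rightward: 10 /ɔ/ → [+ATR]; 11 /l/ transparent; 12 /l/ transparent; 13 /l/ transparent; 14 /ɛ/ → [+ATR]; 15 /ɔ/ → [+ATR]; 16 /d/ transparent; 17 /d/ transparent; 18 /ɪ/ → [+ATR]; word edge.
[+ATR] positions on the surface: 3 4 5 8 9 10 14 15 18.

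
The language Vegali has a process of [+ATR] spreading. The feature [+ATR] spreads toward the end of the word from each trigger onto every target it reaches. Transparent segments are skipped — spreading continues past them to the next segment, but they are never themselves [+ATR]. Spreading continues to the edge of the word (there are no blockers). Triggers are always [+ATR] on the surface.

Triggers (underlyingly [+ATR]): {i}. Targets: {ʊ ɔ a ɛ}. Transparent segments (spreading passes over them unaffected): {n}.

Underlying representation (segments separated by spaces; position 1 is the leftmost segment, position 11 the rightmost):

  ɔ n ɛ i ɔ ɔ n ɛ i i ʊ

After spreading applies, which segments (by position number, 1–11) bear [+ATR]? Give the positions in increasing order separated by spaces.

From /i/ at 4 rightward: 5 /ɔ/ → [+ATR]; 6 /ɔ/ → [+ATR]; 7 /n/ transparent; 8 /ɛ/ → [+ATR]; 9 /i/ is itself a trigger — this domain ends here.
From /i/ at 9 rightward: 10 /i/ is itself a trigger — this domain ends here.
From /i/ at 10 rightward: 11 /ʊ/ → [+ATR]; word edge.
Targets with no active source: positions 1 3 stay [-ATR].

4 5 6 8 9 10 11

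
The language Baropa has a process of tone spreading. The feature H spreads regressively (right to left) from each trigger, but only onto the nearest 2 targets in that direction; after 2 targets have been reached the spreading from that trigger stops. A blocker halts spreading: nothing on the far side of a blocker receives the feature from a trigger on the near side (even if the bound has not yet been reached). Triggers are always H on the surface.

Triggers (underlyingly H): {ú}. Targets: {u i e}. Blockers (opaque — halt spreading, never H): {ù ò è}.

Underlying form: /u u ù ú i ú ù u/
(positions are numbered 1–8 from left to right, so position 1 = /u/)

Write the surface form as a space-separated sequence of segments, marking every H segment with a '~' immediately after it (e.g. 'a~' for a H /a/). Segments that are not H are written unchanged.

From /ú/ at 4 leftward: 3 /ù/ blocks.
From /ú/ at 6 leftward: 5 /i/ → H; 4 /ú/ is itself a trigger — this domain ends here.
Targets with no active source: positions 1 2 8 stay [-high tone].
H positions on the surface: 4 5 6.

u u ù ú~ i~ ú~ ù u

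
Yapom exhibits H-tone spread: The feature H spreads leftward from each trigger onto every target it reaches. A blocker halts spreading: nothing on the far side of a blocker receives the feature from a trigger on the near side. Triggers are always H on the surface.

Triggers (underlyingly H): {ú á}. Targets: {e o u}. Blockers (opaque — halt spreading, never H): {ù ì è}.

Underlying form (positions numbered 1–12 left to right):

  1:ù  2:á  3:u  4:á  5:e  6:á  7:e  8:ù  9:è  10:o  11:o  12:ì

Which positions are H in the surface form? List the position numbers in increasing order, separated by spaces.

2 3 4 5 6

From /á/ at 2 leftward: 1 /ù/ blocks.
From /á/ at 4 leftward: 3 /u/ → H; 2 /á/ is itself a trigger — this domain ends here.
From /á/ at 6 leftward: 5 /e/ → H; 4 /á/ is itself a trigger — this domain ends here.
Targets with no active source: positions 7 10 11 stay [-high tone].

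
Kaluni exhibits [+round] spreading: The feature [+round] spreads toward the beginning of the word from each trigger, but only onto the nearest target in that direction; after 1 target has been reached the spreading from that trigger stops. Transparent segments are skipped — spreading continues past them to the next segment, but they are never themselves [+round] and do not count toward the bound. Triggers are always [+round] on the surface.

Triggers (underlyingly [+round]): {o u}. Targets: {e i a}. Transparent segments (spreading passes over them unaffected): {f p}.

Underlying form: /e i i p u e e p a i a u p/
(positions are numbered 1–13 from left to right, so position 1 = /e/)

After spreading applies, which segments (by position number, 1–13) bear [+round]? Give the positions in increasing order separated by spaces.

From /u/ at 5 leftward: 4 /p/ transparent; 3 /i/ → [+round]; bound reached.
From /u/ at 12 leftward: 11 /a/ → [+round]; bound reached.
Targets with no active source: positions 1 2 6 7 9 10 stay [-round].

3 5 11 12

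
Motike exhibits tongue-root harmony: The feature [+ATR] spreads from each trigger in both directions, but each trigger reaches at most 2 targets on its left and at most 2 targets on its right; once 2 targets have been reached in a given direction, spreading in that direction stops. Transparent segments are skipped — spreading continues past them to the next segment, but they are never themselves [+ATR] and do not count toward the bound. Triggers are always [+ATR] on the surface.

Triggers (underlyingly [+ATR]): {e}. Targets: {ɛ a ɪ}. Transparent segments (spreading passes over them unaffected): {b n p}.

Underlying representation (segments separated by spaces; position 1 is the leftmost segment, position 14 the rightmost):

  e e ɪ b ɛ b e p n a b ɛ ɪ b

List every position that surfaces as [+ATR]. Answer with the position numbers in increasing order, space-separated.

1 2 3 5 7 10 12

From /e/ at 1 rightward: 2 /e/ is itself a trigger — this domain ends here.
From /e/ at 1 leftward: word edge.
From /e/ at 2 rightward: 3 /ɪ/ → [+ATR]; 4 /b/ transparent; 5 /ɛ/ → [+ATR]; bound reached.
From /e/ at 2 leftward: 1 /e/ is itself a trigger — this domain ends here.
From /e/ at 7 rightward: 8 /p/ transparent; 9 /n/ transparent; 10 /a/ → [+ATR]; 11 /b/ transparent; 12 /ɛ/ → [+ATR]; bound reached.
From /e/ at 7 leftward: 6 /b/ transparent; 5 /ɛ/ → [+ATR]; 4 /b/ transparent; 3 /ɪ/ → [+ATR]; bound reached.
Target with no active source: position 13 stays [-ATR].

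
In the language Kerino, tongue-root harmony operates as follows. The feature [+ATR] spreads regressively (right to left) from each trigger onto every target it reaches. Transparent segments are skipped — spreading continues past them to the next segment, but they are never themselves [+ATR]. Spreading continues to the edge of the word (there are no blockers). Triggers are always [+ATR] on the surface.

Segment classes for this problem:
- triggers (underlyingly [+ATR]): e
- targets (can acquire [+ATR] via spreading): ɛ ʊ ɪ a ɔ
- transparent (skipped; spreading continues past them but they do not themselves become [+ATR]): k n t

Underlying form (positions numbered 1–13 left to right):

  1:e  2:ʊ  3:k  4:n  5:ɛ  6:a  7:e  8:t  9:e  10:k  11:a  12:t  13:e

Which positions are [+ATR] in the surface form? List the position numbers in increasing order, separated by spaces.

From /e/ at 1 leftward: word edge.
From /e/ at 7 leftward: 6 /a/ → [+ATR]; 5 /ɛ/ → [+ATR]; 4 /n/ transparent; 3 /k/ transparent; 2 /ʊ/ → [+ATR]; 1 /e/ is itself a trigger — this domain ends here.
From /e/ at 9 leftward: 8 /t/ transparent; 7 /e/ is itself a trigger — this domain ends here.
From /e/ at 13 leftward: 12 /t/ transparent; 11 /a/ → [+ATR]; 10 /k/ transparent; 9 /e/ is itself a trigger — this domain ends here.

1 2 5 6 7 9 11 13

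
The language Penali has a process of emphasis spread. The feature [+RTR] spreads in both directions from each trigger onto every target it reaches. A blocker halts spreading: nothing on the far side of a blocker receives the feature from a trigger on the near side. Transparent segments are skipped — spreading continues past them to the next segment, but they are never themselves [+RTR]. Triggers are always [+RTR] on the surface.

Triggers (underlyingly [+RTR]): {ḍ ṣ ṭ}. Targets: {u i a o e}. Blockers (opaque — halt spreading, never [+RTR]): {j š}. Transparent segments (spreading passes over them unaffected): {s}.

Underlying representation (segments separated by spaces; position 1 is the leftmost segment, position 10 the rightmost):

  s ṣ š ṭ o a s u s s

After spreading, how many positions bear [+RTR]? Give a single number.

5

From /ṣ/ at 2 rightward: 3 /š/ blocks.
From /ṣ/ at 2 leftward: 1 /s/ transparent; word edge.
From /ṭ/ at 4 rightward: 5 /o/ → [+RTR]; 6 /a/ → [+RTR]; 7 /s/ transparent; 8 /u/ → [+RTR]; 9 /s/ transparent; 10 /s/ transparent; word edge.
From /ṭ/ at 4 leftward: 3 /š/ blocks.
[+RTR] positions on the surface: 2 4 5 6 8.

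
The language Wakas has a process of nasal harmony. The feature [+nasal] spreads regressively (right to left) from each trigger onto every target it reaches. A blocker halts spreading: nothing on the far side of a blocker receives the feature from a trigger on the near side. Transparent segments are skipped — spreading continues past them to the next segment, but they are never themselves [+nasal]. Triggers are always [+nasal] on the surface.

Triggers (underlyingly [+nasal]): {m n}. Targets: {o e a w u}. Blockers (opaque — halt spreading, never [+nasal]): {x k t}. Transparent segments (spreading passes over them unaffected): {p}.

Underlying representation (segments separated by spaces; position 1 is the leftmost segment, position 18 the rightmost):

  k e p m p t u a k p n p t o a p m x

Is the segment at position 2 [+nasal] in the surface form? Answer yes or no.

From /m/ at 4 leftward: 3 /p/ transparent; 2 /e/ → [+nasal]; 1 /k/ blocks.
From /n/ at 11 leftward: 10 /p/ transparent; 9 /k/ blocks.
From /m/ at 17 leftward: 16 /p/ transparent; 15 /a/ → [+nasal]; 14 /o/ → [+nasal]; 13 /t/ blocks.
Targets with no active source: positions 7 8 stay [-nasal].
[+nasal] positions on the surface: 2 4 11 14 15 17.

yes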